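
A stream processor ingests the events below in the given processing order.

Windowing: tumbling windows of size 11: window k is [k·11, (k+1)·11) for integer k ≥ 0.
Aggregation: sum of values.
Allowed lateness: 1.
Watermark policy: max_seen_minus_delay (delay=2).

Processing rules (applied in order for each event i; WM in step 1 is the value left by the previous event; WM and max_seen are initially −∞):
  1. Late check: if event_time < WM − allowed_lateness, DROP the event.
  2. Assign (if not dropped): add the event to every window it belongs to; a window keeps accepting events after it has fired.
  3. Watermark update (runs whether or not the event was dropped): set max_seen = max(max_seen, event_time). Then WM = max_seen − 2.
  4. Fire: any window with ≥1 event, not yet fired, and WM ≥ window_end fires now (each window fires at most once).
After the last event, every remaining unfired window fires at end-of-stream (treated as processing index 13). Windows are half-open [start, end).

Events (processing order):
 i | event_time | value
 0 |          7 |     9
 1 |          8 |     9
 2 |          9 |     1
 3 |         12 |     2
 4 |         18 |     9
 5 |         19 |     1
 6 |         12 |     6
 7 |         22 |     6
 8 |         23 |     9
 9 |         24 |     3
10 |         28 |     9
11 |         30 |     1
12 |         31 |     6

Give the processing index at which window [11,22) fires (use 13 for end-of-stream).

i=0 t=7 v=9: → [0,11); WM=5
i=1 t=8 v=9: → [0,11); WM=6
i=2 t=9 v=1: → [0,11); WM=7
i=3 t=12 v=2: → [11,22); WM=10
i=4 t=18 v=9: → [11,22); WM=16; [0,11) fires=19
i=5 t=19 v=1: → [11,22); WM=17
i=6 t=12 v=6: DROP (t<17-1); WM=17
i=7 t=22 v=6: → [22,33); WM=20
i=8 t=23 v=9: → [22,33); WM=21
i=9 t=24 v=3: → [22,33); WM=22; [11,22) fires=12
i=10 t=28 v=9: → [22,33); WM=26
i=11 t=30 v=1: → [22,33); WM=28
i=12 t=31 v=6: → [22,33); WM=29

9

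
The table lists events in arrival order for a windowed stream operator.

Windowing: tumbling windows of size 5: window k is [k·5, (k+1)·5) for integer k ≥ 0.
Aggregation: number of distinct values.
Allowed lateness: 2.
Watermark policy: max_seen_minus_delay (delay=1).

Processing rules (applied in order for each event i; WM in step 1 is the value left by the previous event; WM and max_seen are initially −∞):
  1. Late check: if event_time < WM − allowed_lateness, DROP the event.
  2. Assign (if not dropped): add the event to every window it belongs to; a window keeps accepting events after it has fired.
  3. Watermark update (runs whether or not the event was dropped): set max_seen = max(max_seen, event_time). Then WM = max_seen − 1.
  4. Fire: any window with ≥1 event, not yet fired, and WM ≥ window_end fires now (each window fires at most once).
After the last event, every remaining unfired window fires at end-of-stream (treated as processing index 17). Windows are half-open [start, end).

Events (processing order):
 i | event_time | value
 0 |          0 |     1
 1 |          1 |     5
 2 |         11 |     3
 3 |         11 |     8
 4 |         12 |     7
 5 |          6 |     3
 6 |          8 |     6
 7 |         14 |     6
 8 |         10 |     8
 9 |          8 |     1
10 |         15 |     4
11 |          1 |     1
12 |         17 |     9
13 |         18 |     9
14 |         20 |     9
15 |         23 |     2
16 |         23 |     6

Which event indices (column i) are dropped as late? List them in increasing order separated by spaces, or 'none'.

i=0 t=0 v=1: → [0,5); WM=-1
i=1 t=1 v=5: → [0,5); WM=0
i=2 t=11 v=3: → [10,15); WM=10; [0,5) fires=2
i=3 t=11 v=8: → [10,15); WM=10
i=4 t=12 v=7: → [10,15); WM=11
i=5 t=6 v=3: DROP (t<11-2); WM=11
i=6 t=8 v=6: DROP (t<11-2); WM=11
i=7 t=14 v=6: → [10,15); WM=13
i=8 t=10 v=8: DROP (t<13-2); WM=13
i=9 t=8 v=1: DROP (t<13-2); WM=13
i=10 t=15 v=4: → [15,20); WM=14
i=11 t=1 v=1: DROP (t<14-2); WM=14
i=12 t=17 v=9: → [15,20); WM=16; [10,15) fires=4
i=13 t=18 v=9: → [15,20); WM=17
i=14 t=20 v=9: → [20,25); WM=19
i=15 t=23 v=2: → [20,25); WM=22; [15,20) fires=2
i=16 t=23 v=6: → [20,25); WM=22

5 6 8 9 11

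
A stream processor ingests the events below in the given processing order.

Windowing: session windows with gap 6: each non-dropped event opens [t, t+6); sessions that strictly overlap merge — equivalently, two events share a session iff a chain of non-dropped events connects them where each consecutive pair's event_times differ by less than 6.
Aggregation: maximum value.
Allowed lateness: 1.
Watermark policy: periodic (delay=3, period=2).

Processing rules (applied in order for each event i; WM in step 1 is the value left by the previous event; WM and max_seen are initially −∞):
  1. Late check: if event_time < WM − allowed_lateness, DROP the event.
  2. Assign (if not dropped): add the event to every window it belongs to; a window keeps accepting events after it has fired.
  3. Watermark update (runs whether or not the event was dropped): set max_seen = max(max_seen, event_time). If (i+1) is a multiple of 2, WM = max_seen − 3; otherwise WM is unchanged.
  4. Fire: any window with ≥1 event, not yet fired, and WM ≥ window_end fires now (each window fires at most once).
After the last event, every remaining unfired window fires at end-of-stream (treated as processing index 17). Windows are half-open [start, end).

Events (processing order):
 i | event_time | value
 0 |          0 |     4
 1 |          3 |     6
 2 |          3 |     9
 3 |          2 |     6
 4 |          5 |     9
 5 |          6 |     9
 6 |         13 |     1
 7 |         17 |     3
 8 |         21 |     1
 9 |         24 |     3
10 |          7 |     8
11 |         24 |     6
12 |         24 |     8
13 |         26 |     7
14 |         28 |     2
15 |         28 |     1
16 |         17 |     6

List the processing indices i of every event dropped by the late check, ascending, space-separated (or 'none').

i=0 t=0 v=4: → [0,6); WM=−∞
i=1 t=3 v=6: → [0,9); WM=0
i=2 t=3 v=9: → [0,9); WM=0
i=3 t=2 v=6: → [0,9); WM=0
i=4 t=5 v=9: → [0,11); WM=0
i=5 t=6 v=9: → [0,12); WM=3
i=6 t=13 v=1: → [13,19); WM=3
i=7 t=17 v=3: → [13,23); WM=14
i=8 t=21 v=1: → [13,27); WM=14
i=9 t=24 v=3: → [13,30); WM=21
i=10 t=7 v=8: DROP (t<21-1); WM=21
i=11 t=24 v=6: → [13,30); WM=21
i=12 t=24 v=8: → [13,30); WM=21
i=13 t=26 v=7: → [13,32); WM=23
i=14 t=28 v=2: → [13,34); WM=23
i=15 t=28 v=1: → [13,34); WM=25
i=16 t=17 v=6: DROP (t<25-1); WM=25

10 16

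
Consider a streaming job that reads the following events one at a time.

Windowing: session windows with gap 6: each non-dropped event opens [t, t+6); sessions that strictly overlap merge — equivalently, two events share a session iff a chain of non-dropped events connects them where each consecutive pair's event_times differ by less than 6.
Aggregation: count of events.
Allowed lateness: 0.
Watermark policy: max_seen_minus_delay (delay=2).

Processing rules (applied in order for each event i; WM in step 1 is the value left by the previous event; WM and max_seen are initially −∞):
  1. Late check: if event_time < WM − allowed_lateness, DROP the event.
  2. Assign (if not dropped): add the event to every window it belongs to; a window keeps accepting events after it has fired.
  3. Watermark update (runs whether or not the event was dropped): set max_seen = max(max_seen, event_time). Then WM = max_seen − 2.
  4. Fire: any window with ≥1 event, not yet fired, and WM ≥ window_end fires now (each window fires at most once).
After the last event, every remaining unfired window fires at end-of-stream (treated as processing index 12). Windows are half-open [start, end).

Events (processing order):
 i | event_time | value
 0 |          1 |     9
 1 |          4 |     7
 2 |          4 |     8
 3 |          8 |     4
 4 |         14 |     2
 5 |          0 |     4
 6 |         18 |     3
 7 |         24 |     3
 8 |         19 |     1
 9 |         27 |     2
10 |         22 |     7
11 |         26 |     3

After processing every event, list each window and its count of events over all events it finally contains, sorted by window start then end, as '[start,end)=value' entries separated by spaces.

[1,14)=4 [14,24)=2 [24,33)=3

i=0 t=1 v=9: → [1,7); WM=-1
i=1 t=4 v=7: → [1,10); WM=2
i=2 t=4 v=8: → [1,10); WM=2
i=3 t=8 v=4: → [1,14); WM=6
i=4 t=14 v=2: → [14,20); WM=12
i=5 t=0 v=4: DROP (t<12-0); WM=12
i=6 t=18 v=3: → [14,24); WM=16
i=7 t=24 v=3: → [24,30); WM=22
i=8 t=19 v=1: DROP (t<22-0); WM=22
i=9 t=27 v=2: → [24,33); WM=25
i=10 t=22 v=7: DROP (t<25-0); WM=25
i=11 t=26 v=3: → [24,33); WM=25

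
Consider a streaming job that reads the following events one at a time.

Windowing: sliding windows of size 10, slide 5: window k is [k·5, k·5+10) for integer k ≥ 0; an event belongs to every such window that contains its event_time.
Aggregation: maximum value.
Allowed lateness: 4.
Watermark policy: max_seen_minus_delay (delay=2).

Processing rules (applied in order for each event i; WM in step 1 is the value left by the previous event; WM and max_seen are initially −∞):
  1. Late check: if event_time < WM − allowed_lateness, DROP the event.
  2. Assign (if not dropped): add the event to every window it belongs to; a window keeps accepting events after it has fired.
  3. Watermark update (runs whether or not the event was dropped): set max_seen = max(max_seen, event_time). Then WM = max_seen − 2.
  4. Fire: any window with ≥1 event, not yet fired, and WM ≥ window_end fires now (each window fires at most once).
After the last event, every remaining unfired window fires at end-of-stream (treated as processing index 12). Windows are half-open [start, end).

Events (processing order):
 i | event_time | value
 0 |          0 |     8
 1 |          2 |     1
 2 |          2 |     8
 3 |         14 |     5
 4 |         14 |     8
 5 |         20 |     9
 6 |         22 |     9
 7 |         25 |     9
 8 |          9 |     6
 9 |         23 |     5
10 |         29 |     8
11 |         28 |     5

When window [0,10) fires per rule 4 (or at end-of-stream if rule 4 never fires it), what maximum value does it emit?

i=0 t=0 v=8: → [0,10); WM=-2
i=1 t=2 v=1: → [0,10); WM=0
i=2 t=2 v=8: → [0,10); WM=0
i=3 t=14 v=5: → [10,20),[5,15); WM=12; [0,10) fires=8
i=4 t=14 v=8: → [10,20),[5,15); WM=12
i=5 t=20 v=9: → [20,30),[15,25); WM=18; [5,15) fires=8
i=6 t=22 v=9: → [20,30),[15,25); WM=20; [10,20) fires=8
i=7 t=25 v=9: → [25,35),[20,30); WM=23
i=8 t=9 v=6: DROP (t<23-4); WM=23
i=9 t=23 v=5: → [20,30),[15,25); WM=23
i=10 t=29 v=8: → [25,35),[20,30); WM=27; [15,25) fires=9
i=11 t=28 v=5: → [25,35),[20,30); WM=27

8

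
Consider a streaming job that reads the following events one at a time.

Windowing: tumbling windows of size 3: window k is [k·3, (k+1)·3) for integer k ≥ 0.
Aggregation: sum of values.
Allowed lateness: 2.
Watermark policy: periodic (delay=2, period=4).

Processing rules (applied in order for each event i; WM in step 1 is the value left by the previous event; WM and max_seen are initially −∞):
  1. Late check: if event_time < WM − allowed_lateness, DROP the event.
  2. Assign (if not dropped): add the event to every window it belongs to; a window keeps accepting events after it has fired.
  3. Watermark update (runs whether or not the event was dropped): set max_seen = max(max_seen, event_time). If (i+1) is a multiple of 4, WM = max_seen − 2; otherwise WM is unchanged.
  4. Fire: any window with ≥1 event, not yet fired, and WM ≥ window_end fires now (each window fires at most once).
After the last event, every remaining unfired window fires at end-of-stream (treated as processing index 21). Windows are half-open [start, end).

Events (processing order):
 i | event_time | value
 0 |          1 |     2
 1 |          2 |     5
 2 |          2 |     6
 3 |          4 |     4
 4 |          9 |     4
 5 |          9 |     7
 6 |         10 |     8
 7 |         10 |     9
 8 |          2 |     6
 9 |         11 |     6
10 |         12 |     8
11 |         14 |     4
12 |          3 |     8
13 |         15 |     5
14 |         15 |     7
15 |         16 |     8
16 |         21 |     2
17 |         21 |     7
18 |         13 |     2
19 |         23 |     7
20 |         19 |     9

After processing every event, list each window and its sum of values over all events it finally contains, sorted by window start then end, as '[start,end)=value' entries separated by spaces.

[0,3)=13 [3,6)=4 [9,12)=34 [12,15)=14 [15,18)=20 [18,21)=9 [21,24)=16

i=0 t=1 v=2: → [0,3); WM=−∞
i=1 t=2 v=5: → [0,3); WM=−∞
i=2 t=2 v=6: → [0,3); WM=−∞
i=3 t=4 v=4: → [3,6); WM=2
i=4 t=9 v=4: → [9,12); WM=2
i=5 t=9 v=7: → [9,12); WM=2
i=6 t=10 v=8: → [9,12); WM=2
i=7 t=10 v=9: → [9,12); WM=8; [0,3) fires=13 [3,6) fires=4
i=8 t=2 v=6: DROP (t<8-2); WM=8
i=9 t=11 v=6: → [9,12); WM=8
i=10 t=12 v=8: → [12,15); WM=8
i=11 t=14 v=4: → [12,15); WM=12; [9,12) fires=34
i=12 t=3 v=8: DROP (t<12-2); WM=12
i=13 t=15 v=5: → [15,18); WM=12
i=14 t=15 v=7: → [15,18); WM=12
i=15 t=16 v=8: → [15,18); WM=14
i=16 t=21 v=2: → [21,24); WM=14
i=17 t=21 v=7: → [21,24); WM=14
i=18 t=13 v=2: → [12,15); WM=14
i=19 t=23 v=7: → [21,24); WM=21; [12,15) fires=14 [15,18) fires=20
i=20 t=19 v=9: → [18,21); WM=21; [18,21) fires=9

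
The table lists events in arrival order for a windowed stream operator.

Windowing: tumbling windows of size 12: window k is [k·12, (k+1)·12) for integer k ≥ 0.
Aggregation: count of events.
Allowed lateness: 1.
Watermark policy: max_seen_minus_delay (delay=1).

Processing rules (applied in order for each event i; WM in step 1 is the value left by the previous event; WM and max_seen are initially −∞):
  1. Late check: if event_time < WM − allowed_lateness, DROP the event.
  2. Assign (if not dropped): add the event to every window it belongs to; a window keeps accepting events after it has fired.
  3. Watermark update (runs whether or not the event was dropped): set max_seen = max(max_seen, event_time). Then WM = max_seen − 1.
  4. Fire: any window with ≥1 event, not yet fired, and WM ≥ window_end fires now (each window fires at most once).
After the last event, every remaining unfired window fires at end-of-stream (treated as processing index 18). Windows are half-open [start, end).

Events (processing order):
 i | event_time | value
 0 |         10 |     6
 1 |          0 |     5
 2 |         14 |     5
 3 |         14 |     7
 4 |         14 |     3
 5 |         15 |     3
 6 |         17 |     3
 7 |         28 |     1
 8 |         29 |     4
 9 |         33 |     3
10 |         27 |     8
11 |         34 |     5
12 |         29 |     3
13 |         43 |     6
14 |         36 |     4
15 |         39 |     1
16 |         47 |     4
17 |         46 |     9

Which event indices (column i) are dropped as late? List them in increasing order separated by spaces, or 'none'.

1 10 12 14 15

i=0 t=10 v=6: → [0,12); WM=9
i=1 t=0 v=5: DROP (t<9-1); WM=9
i=2 t=14 v=5: → [12,24); WM=13; [0,12) fires=1
i=3 t=14 v=7: → [12,24); WM=13
i=4 t=14 v=3: → [12,24); WM=13
i=5 t=15 v=3: → [12,24); WM=14
i=6 t=17 v=3: → [12,24); WM=16
i=7 t=28 v=1: → [24,36); WM=27; [12,24) fires=5
i=8 t=29 v=4: → [24,36); WM=28
i=9 t=33 v=3: → [24,36); WM=32
i=10 t=27 v=8: DROP (t<32-1); WM=32
i=11 t=34 v=5: → [24,36); WM=33
i=12 t=29 v=3: DROP (t<33-1); WM=33
i=13 t=43 v=6: → [36,48); WM=42; [24,36) fires=4
i=14 t=36 v=4: DROP (t<42-1); WM=42
i=15 t=39 v=1: DROP (t<42-1); WM=42
i=16 t=47 v=4: → [36,48); WM=46
i=17 t=46 v=9: → [36,48); WM=46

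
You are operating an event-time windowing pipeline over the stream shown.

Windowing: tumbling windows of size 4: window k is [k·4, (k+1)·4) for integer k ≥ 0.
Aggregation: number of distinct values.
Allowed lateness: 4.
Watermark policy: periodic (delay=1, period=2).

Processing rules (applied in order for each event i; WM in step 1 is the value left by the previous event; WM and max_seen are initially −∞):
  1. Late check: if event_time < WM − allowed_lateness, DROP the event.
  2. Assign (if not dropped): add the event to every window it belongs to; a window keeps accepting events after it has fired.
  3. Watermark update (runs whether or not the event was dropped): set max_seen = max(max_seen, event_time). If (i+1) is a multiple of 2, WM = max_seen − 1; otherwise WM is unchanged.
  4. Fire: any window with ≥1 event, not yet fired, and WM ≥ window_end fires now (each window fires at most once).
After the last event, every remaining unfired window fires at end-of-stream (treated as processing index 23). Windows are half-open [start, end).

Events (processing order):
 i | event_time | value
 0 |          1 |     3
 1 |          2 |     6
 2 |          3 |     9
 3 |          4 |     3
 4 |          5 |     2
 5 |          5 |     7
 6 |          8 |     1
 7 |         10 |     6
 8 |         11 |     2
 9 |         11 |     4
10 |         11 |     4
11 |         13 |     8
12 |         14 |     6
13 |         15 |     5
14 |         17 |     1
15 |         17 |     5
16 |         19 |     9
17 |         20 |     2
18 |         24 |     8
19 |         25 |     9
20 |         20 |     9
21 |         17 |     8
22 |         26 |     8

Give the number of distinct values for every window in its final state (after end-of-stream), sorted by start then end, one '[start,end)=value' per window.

i=0 t=1 v=3: → [0,4); WM=−∞
i=1 t=2 v=6: → [0,4); WM=1
i=2 t=3 v=9: → [0,4); WM=1
i=3 t=4 v=3: → [4,8); WM=3
i=4 t=5 v=2: → [4,8); WM=3
i=5 t=5 v=7: → [4,8); WM=4; [0,4) fires=3
i=6 t=8 v=1: → [8,12); WM=4
i=7 t=10 v=6: → [8,12); WM=9; [4,8) fires=3
i=8 t=11 v=2: → [8,12); WM=9
i=9 t=11 v=4: → [8,12); WM=10
i=10 t=11 v=4: → [8,12); WM=10
i=11 t=13 v=8: → [12,16); WM=12; [8,12) fires=4
i=12 t=14 v=6: → [12,16); WM=12
i=13 t=15 v=5: → [12,16); WM=14
i=14 t=17 v=1: → [16,20); WM=14
i=15 t=17 v=5: → [16,20); WM=16; [12,16) fires=3
i=16 t=19 v=9: → [16,20); WM=16
i=17 t=20 v=2: → [20,24); WM=19
i=18 t=24 v=8: → [24,28); WM=19
i=19 t=25 v=9: → [24,28); WM=24; [16,20) fires=3 [20,24) fires=1
i=20 t=20 v=9: → [20,24); WM=24
i=21 t=17 v=8: DROP (t<24-4); WM=24
i=22 t=26 v=8: → [24,28); WM=24

[0,4)=3 [4,8)=3 [8,12)=4 [12,16)=3 [16,20)=3 [20,24)=2 [24,28)=2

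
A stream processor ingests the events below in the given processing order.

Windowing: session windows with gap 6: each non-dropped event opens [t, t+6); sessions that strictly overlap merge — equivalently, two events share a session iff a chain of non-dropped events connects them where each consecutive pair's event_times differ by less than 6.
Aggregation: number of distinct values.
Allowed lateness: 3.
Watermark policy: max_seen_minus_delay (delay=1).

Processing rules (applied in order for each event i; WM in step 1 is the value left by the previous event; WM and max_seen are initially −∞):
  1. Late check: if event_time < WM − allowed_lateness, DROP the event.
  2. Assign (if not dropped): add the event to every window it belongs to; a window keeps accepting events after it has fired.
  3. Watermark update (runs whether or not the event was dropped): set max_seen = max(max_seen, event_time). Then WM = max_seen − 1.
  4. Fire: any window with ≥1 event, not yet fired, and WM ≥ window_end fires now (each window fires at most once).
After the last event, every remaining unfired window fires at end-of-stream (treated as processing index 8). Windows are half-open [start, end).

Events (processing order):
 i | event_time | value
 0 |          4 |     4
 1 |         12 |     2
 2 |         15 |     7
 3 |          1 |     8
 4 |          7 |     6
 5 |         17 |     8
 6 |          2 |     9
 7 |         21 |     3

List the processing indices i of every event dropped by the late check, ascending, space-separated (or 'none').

3 4 6

i=0 t=4 v=4: → [4,10); WM=3
i=1 t=12 v=2: → [12,18); WM=11
i=2 t=15 v=7: → [12,21); WM=14
i=3 t=1 v=8: DROP (t<14-3); WM=14
i=4 t=7 v=6: DROP (t<14-3); WM=14
i=5 t=17 v=8: → [12,23); WM=16
i=6 t=2 v=9: DROP (t<16-3); WM=16
i=7 t=21 v=3: → [12,27); WM=20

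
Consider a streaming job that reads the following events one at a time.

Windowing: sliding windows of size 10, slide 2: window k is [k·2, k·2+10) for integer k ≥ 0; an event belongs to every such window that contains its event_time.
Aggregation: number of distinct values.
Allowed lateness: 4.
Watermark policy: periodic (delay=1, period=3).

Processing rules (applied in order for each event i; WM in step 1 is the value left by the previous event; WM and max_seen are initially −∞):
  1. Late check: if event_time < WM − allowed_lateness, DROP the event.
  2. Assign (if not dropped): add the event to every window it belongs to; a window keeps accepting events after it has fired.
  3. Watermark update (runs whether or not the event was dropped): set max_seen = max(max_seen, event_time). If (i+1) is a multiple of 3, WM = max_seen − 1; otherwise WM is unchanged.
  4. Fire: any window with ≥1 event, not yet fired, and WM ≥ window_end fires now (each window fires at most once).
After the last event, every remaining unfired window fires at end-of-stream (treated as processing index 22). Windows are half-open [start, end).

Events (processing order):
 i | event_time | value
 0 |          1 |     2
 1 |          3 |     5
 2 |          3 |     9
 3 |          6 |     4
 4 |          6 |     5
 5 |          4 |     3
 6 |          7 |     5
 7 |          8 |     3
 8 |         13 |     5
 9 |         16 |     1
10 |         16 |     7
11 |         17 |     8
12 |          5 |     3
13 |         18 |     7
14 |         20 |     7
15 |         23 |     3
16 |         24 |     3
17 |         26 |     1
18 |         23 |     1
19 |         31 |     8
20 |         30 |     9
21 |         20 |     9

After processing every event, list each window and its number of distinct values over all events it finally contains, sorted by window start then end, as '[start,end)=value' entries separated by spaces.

[0,10)=5 [2,12)=4 [4,14)=3 [6,16)=3 [8,18)=5 [10,20)=4 [12,22)=4 [14,24)=4 [16,26)=4 [18,28)=3 [20,30)=3 [22,32)=4 [24,34)=4 [26,36)=3 [28,38)=2 [30,40)=2

i=0 t=1 v=2: → [0,10); WM=−∞
i=1 t=3 v=5: → [2,12),[0,10); WM=−∞
i=2 t=3 v=9: → [2,12),[0,10); WM=2
i=3 t=6 v=4: → [6,16),[4,14),[2,12),[0,10); WM=2
i=4 t=6 v=5: → [6,16),[4,14),[2,12),[0,10); WM=2
i=5 t=4 v=3: → [4,14),[2,12),[0,10); WM=5
i=6 t=7 v=5: → [6,16),[4,14),[2,12),[0,10); WM=5
i=7 t=8 v=3: → [8,18),[6,16),[4,14),[2,12),[0,10); WM=5
i=8 t=13 v=5: → [12,22),[10,20),[8,18),[6,16),[4,14); WM=12; [0,10) fires=5 [2,12) fires=4
i=9 t=16 v=1: → [16,26),[14,24),[12,22),[10,20),[8,18); WM=12
i=10 t=16 v=7: → [16,26),[14,24),[12,22),[10,20),[8,18); WM=12
i=11 t=17 v=8: → [16,26),[14,24),[12,22),[10,20),[8,18); WM=16; [4,14) fires=3 [6,16) fires=3
i=12 t=5 v=3: DROP (t<16-4); WM=16
i=13 t=18 v=7: → [18,28),[16,26),[14,24),[12,22),[10,20); WM=16
i=14 t=20 v=7: → [20,30),[18,28),[16,26),[14,24),[12,22); WM=19; [8,18) fires=5
i=15 t=23 v=3: → [22,32),[20,30),[18,28),[16,26),[14,24); WM=19
i=16 t=24 v=3: → [24,34),[22,32),[20,30),[18,28),[16,26); WM=19
i=17 t=26 v=1: → [26,36),[24,34),[22,32),[20,30),[18,28); WM=25; [10,20) fires=4 [12,22) fires=4 [14,24) fires=4
i=18 t=23 v=1: → [22,32),[20,30),[18,28),[16,26),[14,24); WM=25
i=19 t=31 v=8: → [30,40),[28,38),[26,36),[24,34),[22,32); WM=25
i=20 t=30 v=9: → [30,40),[28,38),[26,36),[24,34),[22,32); WM=30; [16,26) fires=4 [18,28) fires=3 [20,30) fires=3
i=21 t=20 v=9: DROP (t<30-4); WM=30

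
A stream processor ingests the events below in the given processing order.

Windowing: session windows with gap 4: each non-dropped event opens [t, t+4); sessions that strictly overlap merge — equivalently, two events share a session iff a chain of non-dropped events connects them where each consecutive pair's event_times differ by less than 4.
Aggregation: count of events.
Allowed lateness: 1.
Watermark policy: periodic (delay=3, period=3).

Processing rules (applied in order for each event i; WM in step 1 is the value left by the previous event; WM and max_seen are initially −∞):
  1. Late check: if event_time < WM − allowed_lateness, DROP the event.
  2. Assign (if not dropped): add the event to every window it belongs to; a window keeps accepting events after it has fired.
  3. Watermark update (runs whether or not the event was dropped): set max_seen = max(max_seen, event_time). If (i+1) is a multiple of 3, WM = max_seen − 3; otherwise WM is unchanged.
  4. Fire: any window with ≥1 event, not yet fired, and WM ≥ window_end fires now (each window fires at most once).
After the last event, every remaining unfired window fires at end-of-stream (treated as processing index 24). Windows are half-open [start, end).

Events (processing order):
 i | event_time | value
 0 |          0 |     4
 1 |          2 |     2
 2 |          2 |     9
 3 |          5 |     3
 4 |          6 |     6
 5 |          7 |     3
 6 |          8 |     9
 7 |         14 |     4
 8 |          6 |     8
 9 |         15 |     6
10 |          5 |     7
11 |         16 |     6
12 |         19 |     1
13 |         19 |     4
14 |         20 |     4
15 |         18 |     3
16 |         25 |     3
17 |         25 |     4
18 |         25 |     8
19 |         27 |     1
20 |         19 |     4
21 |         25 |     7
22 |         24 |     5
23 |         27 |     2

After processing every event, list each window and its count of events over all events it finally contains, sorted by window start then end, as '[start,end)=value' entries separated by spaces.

i=0 t=0 v=4: → [0,4); WM=−∞
i=1 t=2 v=2: → [0,6); WM=−∞
i=2 t=2 v=9: → [0,6); WM=-1
i=3 t=5 v=3: → [0,9); WM=-1
i=4 t=6 v=6: → [0,10); WM=-1
i=5 t=7 v=3: → [0,11); WM=4
i=6 t=8 v=9: → [0,12); WM=4
i=7 t=14 v=4: → [14,18); WM=4
i=8 t=6 v=8: → [0,12); WM=11
i=9 t=15 v=6: → [14,19); WM=11
i=10 t=5 v=7: DROP (t<11-1); WM=11
i=11 t=16 v=6: → [14,20); WM=13
i=12 t=19 v=1: → [14,23); WM=13
i=13 t=19 v=4: → [14,23); WM=13
i=14 t=20 v=4: → [14,24); WM=17
i=15 t=18 v=3: → [14,24); WM=17
i=16 t=25 v=3: → [25,29); WM=17
i=17 t=25 v=4: → [25,29); WM=22
i=18 t=25 v=8: → [25,29); WM=22
i=19 t=27 v=1: → [25,31); WM=22
i=20 t=19 v=4: DROP (t<22-1); WM=24
i=21 t=25 v=7: → [25,31); WM=24
i=22 t=24 v=5: → [24,31); WM=24
i=23 t=27 v=2: → [24,31); WM=24

[0,12)=8 [14,24)=7 [24,31)=7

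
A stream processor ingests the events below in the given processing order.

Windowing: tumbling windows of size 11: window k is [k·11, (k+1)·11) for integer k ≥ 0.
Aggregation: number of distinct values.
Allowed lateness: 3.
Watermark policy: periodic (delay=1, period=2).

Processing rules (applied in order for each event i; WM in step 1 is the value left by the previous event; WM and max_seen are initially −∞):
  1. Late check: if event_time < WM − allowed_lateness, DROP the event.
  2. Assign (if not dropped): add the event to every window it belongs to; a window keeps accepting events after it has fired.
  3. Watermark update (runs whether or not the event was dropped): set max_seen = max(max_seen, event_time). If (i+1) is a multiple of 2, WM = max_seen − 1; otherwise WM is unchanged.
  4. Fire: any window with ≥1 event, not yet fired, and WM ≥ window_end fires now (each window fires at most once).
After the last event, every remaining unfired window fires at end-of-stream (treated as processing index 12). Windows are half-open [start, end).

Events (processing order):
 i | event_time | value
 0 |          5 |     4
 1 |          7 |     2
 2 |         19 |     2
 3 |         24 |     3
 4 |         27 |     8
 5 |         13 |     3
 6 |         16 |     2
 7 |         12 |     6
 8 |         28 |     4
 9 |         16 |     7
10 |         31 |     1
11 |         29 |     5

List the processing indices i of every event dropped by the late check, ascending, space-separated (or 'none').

i=0 t=5 v=4: → [0,11); WM=−∞
i=1 t=7 v=2: → [0,11); WM=6
i=2 t=19 v=2: → [11,22); WM=6
i=3 t=24 v=3: → [22,33); WM=23; [0,11) fires=2 [11,22) fires=1
i=4 t=27 v=8: → [22,33); WM=23
i=5 t=13 v=3: DROP (t<23-3); WM=26
i=6 t=16 v=2: DROP (t<26-3); WM=26
i=7 t=12 v=6: DROP (t<26-3); WM=26
i=8 t=28 v=4: → [22,33); WM=26
i=9 t=16 v=7: DROP (t<26-3); WM=27
i=10 t=31 v=1: → [22,33); WM=27
i=11 t=29 v=5: → [22,33); WM=30

5 6 7 9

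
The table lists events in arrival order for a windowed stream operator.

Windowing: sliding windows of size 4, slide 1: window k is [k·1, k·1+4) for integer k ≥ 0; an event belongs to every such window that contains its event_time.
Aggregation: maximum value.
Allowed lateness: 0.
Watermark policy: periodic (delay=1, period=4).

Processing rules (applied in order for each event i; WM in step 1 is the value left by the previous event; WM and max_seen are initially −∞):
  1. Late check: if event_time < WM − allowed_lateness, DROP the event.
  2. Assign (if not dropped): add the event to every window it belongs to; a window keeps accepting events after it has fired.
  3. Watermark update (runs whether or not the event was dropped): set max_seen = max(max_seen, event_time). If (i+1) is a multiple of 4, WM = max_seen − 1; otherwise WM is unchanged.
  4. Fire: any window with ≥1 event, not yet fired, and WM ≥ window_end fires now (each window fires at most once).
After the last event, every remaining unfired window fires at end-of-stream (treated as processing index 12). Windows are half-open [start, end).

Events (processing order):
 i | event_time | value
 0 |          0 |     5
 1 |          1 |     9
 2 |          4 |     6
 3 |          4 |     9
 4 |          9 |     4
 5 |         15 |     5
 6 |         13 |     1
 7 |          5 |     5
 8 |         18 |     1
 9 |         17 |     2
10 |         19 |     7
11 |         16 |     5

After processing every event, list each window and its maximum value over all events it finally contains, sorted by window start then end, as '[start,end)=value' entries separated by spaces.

i=0 t=0 v=5: → [0,4); WM=−∞
i=1 t=1 v=9: → [1,5),[0,4); WM=−∞
i=2 t=4 v=6: → [4,8),[3,7),[2,6),[1,5); WM=−∞
i=3 t=4 v=9: → [4,8),[3,7),[2,6),[1,5); WM=3
i=4 t=9 v=4: → [9,13),[8,12),[7,11),[6,10); WM=3
i=5 t=15 v=5: → [15,19),[14,18),[13,17),[12,16); WM=3
i=6 t=13 v=1: → [13,17),[12,16),[11,15),[10,14); WM=3
i=7 t=5 v=5: → [5,9),[4,8),[3,7),[2,6); WM=14; [0,4) fires=9 [1,5) fires=9 [2,6) fires=9 [3,7) fires=9 [4,8) fires=9 [5,9) fires=5 [6,10) fires=4 [7,11) fires=4 [8,12) fires=4 [9,13) fires=4 [10,14) fires=1
i=8 t=18 v=1: → [18,22),[17,21),[16,20),[15,19); WM=14
i=9 t=17 v=2: → [17,21),[16,20),[15,19),[14,18); WM=14
i=10 t=19 v=7: → [19,23),[18,22),[17,21),[16,20); WM=14
i=11 t=16 v=5: → [16,20),[15,19),[14,18),[13,17); WM=18; [11,15) fires=1 [12,16) fires=5 [13,17) fires=5 [14,18) fires=5

[0,4)=9 [1,5)=9 [2,6)=9 [3,7)=9 [4,8)=9 [5,9)=5 [6,10)=4 [7,11)=4 [8,12)=4 [9,13)=4 [10,14)=1 [11,15)=1 [12,16)=5 [13,17)=5 [14,18)=5 [15,19)=5 [16,20)=7 [17,21)=7 [18,22)=7 [19,23)=7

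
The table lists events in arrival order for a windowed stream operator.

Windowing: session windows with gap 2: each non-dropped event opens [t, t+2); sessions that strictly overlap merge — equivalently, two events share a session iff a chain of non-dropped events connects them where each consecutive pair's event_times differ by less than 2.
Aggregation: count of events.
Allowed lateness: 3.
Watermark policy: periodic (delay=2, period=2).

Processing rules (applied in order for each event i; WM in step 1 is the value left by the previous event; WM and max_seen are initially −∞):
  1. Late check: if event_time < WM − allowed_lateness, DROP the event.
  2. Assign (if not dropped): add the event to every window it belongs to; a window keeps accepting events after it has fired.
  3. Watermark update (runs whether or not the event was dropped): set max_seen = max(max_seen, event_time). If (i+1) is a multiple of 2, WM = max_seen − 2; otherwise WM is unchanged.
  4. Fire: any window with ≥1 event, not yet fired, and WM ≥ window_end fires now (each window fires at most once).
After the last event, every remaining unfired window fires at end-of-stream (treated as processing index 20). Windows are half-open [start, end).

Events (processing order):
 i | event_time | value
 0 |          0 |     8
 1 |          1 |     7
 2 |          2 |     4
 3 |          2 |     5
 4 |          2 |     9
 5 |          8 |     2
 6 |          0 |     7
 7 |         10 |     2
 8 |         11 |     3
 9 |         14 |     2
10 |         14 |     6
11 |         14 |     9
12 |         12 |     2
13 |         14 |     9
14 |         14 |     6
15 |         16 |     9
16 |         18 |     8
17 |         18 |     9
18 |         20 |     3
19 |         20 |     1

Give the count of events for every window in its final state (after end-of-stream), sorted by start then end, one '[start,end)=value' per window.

[0,4)=5 [8,10)=1 [10,14)=3 [14,16)=5 [16,18)=1 [18,20)=2 [20,22)=2

i=0 t=0 v=8: → [0,2); WM=−∞
i=1 t=1 v=7: → [0,3); WM=-1
i=2 t=2 v=4: → [0,4); WM=-1
i=3 t=2 v=5: → [0,4); WM=0
i=4 t=2 v=9: → [0,4); WM=0
i=5 t=8 v=2: → [8,10); WM=6
i=6 t=0 v=7: DROP (t<6-3); WM=6
i=7 t=10 v=2: → [10,12); WM=8
i=8 t=11 v=3: → [10,13); WM=8
i=9 t=14 v=2: → [14,16); WM=12
i=10 t=14 v=6: → [14,16); WM=12
i=11 t=14 v=9: → [14,16); WM=12
i=12 t=12 v=2: → [10,14); WM=12
i=13 t=14 v=9: → [14,16); WM=12
i=14 t=14 v=6: → [14,16); WM=12
i=15 t=16 v=9: → [16,18); WM=14
i=16 t=18 v=8: → [18,20); WM=14
i=17 t=18 v=9: → [18,20); WM=16
i=18 t=20 v=3: → [20,22); WM=16
i=19 t=20 v=1: → [20,22); WM=18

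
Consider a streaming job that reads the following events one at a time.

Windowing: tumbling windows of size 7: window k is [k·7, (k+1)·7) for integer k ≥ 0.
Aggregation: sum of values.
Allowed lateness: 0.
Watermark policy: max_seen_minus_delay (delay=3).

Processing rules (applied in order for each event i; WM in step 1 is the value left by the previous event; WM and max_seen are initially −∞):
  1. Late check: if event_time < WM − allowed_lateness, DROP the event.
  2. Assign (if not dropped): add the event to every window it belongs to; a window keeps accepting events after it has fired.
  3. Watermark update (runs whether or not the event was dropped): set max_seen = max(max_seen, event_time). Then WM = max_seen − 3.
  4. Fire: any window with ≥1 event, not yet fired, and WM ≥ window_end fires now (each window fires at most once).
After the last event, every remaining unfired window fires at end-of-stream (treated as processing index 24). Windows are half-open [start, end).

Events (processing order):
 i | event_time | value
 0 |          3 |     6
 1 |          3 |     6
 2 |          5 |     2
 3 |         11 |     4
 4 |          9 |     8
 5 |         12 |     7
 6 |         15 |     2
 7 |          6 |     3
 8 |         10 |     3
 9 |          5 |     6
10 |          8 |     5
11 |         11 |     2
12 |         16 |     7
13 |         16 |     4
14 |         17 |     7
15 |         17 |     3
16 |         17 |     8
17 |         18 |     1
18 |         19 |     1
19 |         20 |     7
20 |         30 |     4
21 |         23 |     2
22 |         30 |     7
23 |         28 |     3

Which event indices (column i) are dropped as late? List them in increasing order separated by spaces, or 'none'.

i=0 t=3 v=6: → [0,7); WM=0
i=1 t=3 v=6: → [0,7); WM=0
i=2 t=5 v=2: → [0,7); WM=2
i=3 t=11 v=4: → [7,14); WM=8; [0,7) fires=14
i=4 t=9 v=8: → [7,14); WM=8
i=5 t=12 v=7: → [7,14); WM=9
i=6 t=15 v=2: → [14,21); WM=12
i=7 t=6 v=3: DROP (t<12-0); WM=12
i=8 t=10 v=3: DROP (t<12-0); WM=12
i=9 t=5 v=6: DROP (t<12-0); WM=12
i=10 t=8 v=5: DROP (t<12-0); WM=12
i=11 t=11 v=2: DROP (t<12-0); WM=12
i=12 t=16 v=7: → [14,21); WM=13
i=13 t=16 v=4: → [14,21); WM=13
i=14 t=17 v=7: → [14,21); WM=14; [7,14) fires=19
i=15 t=17 v=3: → [14,21); WM=14
i=16 t=17 v=8: → [14,21); WM=14
i=17 t=18 v=1: → [14,21); WM=15
i=18 t=19 v=1: → [14,21); WM=16
i=19 t=20 v=7: → [14,21); WM=17
i=20 t=30 v=4: → [28,35); WM=27; [14,21) fires=40
i=21 t=23 v=2: DROP (t<27-0); WM=27
i=22 t=30 v=7: → [28,35); WM=27
i=23 t=28 v=3: → [28,35); WM=27

7 8 9 10 11 21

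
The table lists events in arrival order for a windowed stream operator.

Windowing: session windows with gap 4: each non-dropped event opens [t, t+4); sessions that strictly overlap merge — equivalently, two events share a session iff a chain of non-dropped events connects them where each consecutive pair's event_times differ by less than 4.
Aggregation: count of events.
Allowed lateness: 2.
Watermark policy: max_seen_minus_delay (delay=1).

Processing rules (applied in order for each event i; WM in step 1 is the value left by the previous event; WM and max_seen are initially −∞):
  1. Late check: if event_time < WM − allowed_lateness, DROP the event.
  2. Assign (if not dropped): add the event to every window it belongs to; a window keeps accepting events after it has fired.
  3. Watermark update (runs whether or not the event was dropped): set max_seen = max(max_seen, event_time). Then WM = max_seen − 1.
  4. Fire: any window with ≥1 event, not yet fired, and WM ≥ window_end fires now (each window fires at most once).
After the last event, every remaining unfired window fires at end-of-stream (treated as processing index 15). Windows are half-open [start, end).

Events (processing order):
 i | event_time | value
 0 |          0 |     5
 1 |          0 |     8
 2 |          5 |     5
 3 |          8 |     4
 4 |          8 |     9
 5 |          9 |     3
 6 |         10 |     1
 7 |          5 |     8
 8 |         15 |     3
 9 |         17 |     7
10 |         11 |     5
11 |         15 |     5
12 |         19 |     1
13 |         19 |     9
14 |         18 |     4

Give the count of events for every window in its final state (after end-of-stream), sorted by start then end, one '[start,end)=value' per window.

i=0 t=0 v=5: → [0,4); WM=-1
i=1 t=0 v=8: → [0,4); WM=-1
i=2 t=5 v=5: → [5,9); WM=4
i=3 t=8 v=4: → [5,12); WM=7
i=4 t=8 v=9: → [5,12); WM=7
i=5 t=9 v=3: → [5,13); WM=8
i=6 t=10 v=1: → [5,14); WM=9
i=7 t=5 v=8: DROP (t<9-2); WM=9
i=8 t=15 v=3: → [15,19); WM=14
i=9 t=17 v=7: → [15,21); WM=16
i=10 t=11 v=5: DROP (t<16-2); WM=16
i=11 t=15 v=5: → [15,21); WM=16
i=12 t=19 v=1: → [15,23); WM=18
i=13 t=19 v=9: → [15,23); WM=18
i=14 t=18 v=4: → [15,23); WM=18

[0,4)=2 [5,14)=5 [15,23)=6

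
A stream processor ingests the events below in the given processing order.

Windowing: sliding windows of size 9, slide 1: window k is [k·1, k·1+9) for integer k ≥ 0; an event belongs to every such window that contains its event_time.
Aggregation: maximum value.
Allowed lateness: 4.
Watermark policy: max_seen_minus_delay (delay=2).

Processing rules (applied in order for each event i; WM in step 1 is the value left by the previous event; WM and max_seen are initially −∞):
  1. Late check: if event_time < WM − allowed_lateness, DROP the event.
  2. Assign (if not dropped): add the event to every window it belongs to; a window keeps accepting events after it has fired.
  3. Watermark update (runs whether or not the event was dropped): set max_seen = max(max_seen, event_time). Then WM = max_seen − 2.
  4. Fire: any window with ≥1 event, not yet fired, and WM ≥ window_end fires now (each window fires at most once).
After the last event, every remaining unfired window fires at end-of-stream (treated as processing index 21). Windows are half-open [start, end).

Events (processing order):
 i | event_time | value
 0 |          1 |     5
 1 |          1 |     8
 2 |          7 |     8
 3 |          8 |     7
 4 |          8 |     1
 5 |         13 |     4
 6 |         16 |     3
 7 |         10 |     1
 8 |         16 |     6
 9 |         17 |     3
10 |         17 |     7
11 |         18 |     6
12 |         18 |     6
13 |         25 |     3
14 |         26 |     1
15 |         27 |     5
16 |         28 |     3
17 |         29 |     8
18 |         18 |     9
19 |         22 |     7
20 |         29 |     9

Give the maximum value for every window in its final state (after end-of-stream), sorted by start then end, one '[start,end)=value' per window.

i=0 t=1 v=5: → [1,10),[0,9); WM=-1
i=1 t=1 v=8: → [1,10),[0,9); WM=-1
i=2 t=7 v=8: → [7,16),[6,15),[5,14),[4,13),[3,12),[2,11),[1,10),[0,9); WM=5
i=3 t=8 v=7: → [8,17),[7,16),[6,15),[5,14),[4,13),[3,12),[2,11),[1,10),[0,9); WM=6
i=4 t=8 v=1: → [8,17),[7,16),[6,15),[5,14),[4,13),[3,12),[2,11),[1,10),[0,9); WM=6
i=5 t=13 v=4: → [13,22),[12,21),[11,20),[10,19),[9,18),[8,17),[7,16),[6,15),[5,14); WM=11; [0,9) fires=8 [1,10) fires=8 [2,11) fires=8
i=6 t=16 v=3: → [16,25),[15,24),[14,23),[13,22),[12,21),[11,20),[10,19),[9,18),[8,17); WM=14; [3,12) fires=8 [4,13) fires=8 [5,14) fires=8
i=7 t=10 v=1: → [10,19),[9,18),[8,17),[7,16),[6,15),[5,14),[4,13),[3,12),[2,11); WM=14
i=8 t=16 v=6: → [16,25),[15,24),[14,23),[13,22),[12,21),[11,20),[10,19),[9,18),[8,17); WM=14
i=9 t=17 v=3: → [17,26),[16,25),[15,24),[14,23),[13,22),[12,21),[11,20),[10,19),[9,18); WM=15; [6,15) fires=8
i=10 t=17 v=7: → [17,26),[16,25),[15,24),[14,23),[13,22),[12,21),[11,20),[10,19),[9,18); WM=15
i=11 t=18 v=6: → [18,27),[17,26),[16,25),[15,24),[14,23),[13,22),[12,21),[11,20),[10,19); WM=16; [7,16) fires=8
i=12 t=18 v=6: → [18,27),[17,26),[16,25),[15,24),[14,23),[13,22),[12,21),[11,20),[10,19); WM=16
i=13 t=25 v=3: → [25,34),[24,33),[23,32),[22,31),[21,30),[20,29),[19,28),[18,27),[17,26); WM=23; [8,17) fires=7 [9,18) fires=7 [10,19) fires=7 [11,20) fires=7 [12,21) fires=7 [13,22) fires=7 [14,23) fires=7
i=14 t=26 v=1: → [26,35),[25,34),[24,33),[23,32),[22,31),[21,30),[20,29),[19,28),[18,27); WM=24; [15,24) fires=7
i=15 t=27 v=5: → [27,36),[26,35),[25,34),[24,33),[23,32),[22,31),[21,30),[20,29),[19,28); WM=25; [16,25) fires=7
i=16 t=28 v=3: → [28,37),[27,36),[26,35),[25,34),[24,33),[23,32),[22,31),[21,30),[20,29); WM=26; [17,26) fires=7
i=17 t=29 v=8: → [29,38),[28,37),[27,36),[26,35),[25,34),[24,33),[23,32),[22,31),[21,30); WM=27; [18,27) fires=6
i=18 t=18 v=9: DROP (t<27-4); WM=27
i=19 t=22 v=7: DROP (t<27-4); WM=27
i=20 t=29 v=9: → [29,38),[28,37),[27,36),[26,35),[25,34),[24,33),[23,32),[22,31),[21,30); WM=27

[0,9)=8 [1,10)=8 [2,11)=8 [3,12)=8 [4,13)=8 [5,14)=8 [6,15)=8 [7,16)=8 [8,17)=7 [9,18)=7 [10,19)=7 [11,20)=7 [12,21)=7 [13,22)=7 [14,23)=7 [15,24)=7 [16,25)=7 [17,26)=7 [18,27)=6 [19,28)=5 [20,29)=5 [21,30)=9 [22,31)=9 [23,32)=9 [24,33)=9 [25,34)=9 [26,35)=9 [27,36)=9 [28,37)=9 [29,38)=9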